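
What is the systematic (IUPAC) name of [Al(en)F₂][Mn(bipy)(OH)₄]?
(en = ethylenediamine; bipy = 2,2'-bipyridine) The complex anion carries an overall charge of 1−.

(ethylenediamine)difluoroaluminium(III) (2,2'-bipyridine)tetrahydroxomanganate(III)

The complex anion is given as 1−; its ligand charges sum to -4, so Mn = +3.
A 1:1 salt means the cation carries the equal and opposite charge, 1+.
Cation: ligand charges sum to -2; for the ion to be 1+, Al = +3.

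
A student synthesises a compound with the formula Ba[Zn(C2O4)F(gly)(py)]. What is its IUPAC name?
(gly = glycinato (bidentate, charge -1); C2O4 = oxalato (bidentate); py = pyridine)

barium fluoro(glycinato)oxalato(pyridine)zincate(II)

The 1 barium counter-ion carries a total charge of +2, so each complex ion is 2−.
Ligand charges: 1×glycinato (-1 each), 1×fluoro (-1 each), 1×oxalato (-2 each), 1×pyridine (neutral); total -4. So Zn + (-4) = 2−, giving Zn = +2.
Ligands are named alphabetically: fluoro before glycinato before oxalato before pyridine.
The complex ion is anionic, so zinc takes the -ate form zincate(II).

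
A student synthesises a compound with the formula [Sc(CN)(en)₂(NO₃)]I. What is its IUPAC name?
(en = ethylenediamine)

The 1 iodide counter-ion carries a total charge of -1, so each complex ion is 1+.
Ligand charges: 1×nitrato (-1 each), 2×ethylenediamine (neutral), 1×cyano (-1 each); total -2. So Sc + (-2) = 1+, giving Sc = +3.
Ligands are named alphabetically: cyano before ethylenediamine before nitrato.

cyanobis(ethylenediamine)nitratoscandium(III) iodide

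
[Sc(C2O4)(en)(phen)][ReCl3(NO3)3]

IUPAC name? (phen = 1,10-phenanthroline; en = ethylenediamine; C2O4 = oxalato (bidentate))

Both ions are complex: the cation is named first with the plain metal name, the anion second with the -ate form; each ion's ligands are alphabetised independently.
Scandium is always +3 in its complexes; the cation's ligand charges sum to -2, so the complex cation is 1+.
A 1:1 salt means the anion carries the equal and opposite charge, 1−.
Anion: ligand charges sum to -6; for the ion to be 1−, Re = +5.

(ethylenediamine)oxalato(1,10-phenanthroline)scandium(III) trichlorotrinitratorhenate(V)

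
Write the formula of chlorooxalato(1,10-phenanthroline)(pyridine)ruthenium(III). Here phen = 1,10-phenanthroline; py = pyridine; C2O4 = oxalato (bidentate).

Ligands: 1 1,10-phenanthroline (phen, neutral), 1 chloro (Cl, -1), 1 pyridine (py, neutral), 1 oxalato (C2O4, -2). Ligand charge sum = -3.
With Ru in oxidation state +3, the complex ion is [Ru...].

[Ru(C2O4)Cl(phen)(py)]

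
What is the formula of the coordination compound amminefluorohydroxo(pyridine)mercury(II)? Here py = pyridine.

Ligands: 1 ammine (NH3, neutral), 1 hydroxo (OH, -1), 1 fluoro (F, -1), 1 pyridine (py, neutral). Ligand charge sum = -2.
With Hg in oxidation state +2, the complex ion is [Hg...].

[HgF(NH3)(OH)(py)]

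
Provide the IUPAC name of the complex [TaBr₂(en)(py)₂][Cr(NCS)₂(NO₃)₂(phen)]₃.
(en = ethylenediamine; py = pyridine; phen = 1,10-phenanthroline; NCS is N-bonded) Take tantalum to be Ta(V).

Ta is given as +5; the cation's ligand charges sum to -2, so the complex cation is 3+.
With 3 anions per cation, each anion must be 3/3 = 1−.
Anion: ligand charges sum to -4; for the ion to be 1−, Cr = +3.

dibromo(ethylenediamine)bis(pyridine)tantalum(V) diisothiocyanatodinitrato(1,10-phenanthroline)chromate(III)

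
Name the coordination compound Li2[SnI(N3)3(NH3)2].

lithium diamminetriazidoiodostannate(II)

The 2 lithium counter-ions carry a total charge of +2, so each complex ion is 2−.
Ligand charges: 1×iodo (-1 each), 2×ammine (neutral), 3×azido (-1 each); total -4. So Sn + (-4) = 2−, giving Sn = +2.
The complex ion is anionic, so tin takes the -ate form stannate(II).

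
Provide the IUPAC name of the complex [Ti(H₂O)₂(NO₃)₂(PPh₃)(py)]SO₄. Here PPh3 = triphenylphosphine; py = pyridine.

diaquadinitrato(pyridine)(triphenylphosphine)titanium(IV) sulfate

The 1 sulfate counter-ion carries a total charge of -2, so each complex ion is 2+.
Ligand charges: 1×triphenylphosphine (neutral), 1×pyridine (neutral), 2×nitrato (-1 each), 2×aqua (neutral); total -2. So Ti + (-2) = 2+, giving Ti = +4.
Ligands are named alphabetically: aqua before nitrato before pyridine before triphenylphosphine.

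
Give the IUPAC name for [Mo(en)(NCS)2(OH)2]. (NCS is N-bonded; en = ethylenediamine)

There is no counter-ion, so the complex is neutral overall.
Ligand charges: 2×hydroxo (-1 each), 2×isothiocyanato (-1 each), 1×ethylenediamine (neutral); total -4. So Mo + (-4) = 0, giving Mo = +4.
Ligands are named alphabetically: ethylenediamine before hydroxo before isothiocyanato.

(ethylenediamine)dihydroxodiisothiocyanatomolybdenum(IV)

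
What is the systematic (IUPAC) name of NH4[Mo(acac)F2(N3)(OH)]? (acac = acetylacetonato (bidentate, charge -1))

The 1 ammonium counter-ion carries a total charge of +1, so each complex ion is 1−.
Ligand charges: 1×hydroxo (-1 each), 1×azido (-1 each), 1×acetylacetonato (-1 each), 2×fluoro (-1 each); total -5. So Mo + (-5) = 1−, giving Mo = +4.
Ligands are named alphabetically: acetylacetonato before azido before fluoro before hydroxo.
The complex ion is anionic, so molybdenum takes the -ate form molybdate(IV).

ammonium (acetylacetonato)azidodifluorohydroxomolybdate(IV)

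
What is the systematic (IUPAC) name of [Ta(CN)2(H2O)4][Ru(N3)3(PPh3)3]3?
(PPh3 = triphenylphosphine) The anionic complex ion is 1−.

tetraaquadicyanotantalum(V) triazidotris(triphenylphosphine)ruthenate(II)

The complex anion is given as 1−; its ligand charges sum to -3, so Ru = +2.
With 3 anions per cation, the cation must be 3×1 = 3+.
Cation: ligand charges sum to -2; for the ion to be 3+, Ta = +5.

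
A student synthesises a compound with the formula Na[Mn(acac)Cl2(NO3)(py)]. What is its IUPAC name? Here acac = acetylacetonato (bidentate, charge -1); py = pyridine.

The 1 sodium counter-ion carries a total charge of +1, so each complex ion is 1−.
Ligand charges: 1×nitrato (-1 each), 2×chloro (-1 each), 1×acetylacetonato (-1 each), 1×pyridine (neutral); total -4. So Mn + (-4) = 1−, giving Mn = +3.
Ligands are named alphabetically: acetylacetonato before chloro before nitrato before pyridine.
The complex ion is anionic, so manganese takes the -ate form manganate(III).

sodium (acetylacetonato)dichloronitrato(pyridine)manganate(III)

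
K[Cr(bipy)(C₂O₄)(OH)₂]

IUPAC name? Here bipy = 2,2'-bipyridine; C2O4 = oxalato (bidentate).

potassium (2,2'-bipyridine)dihydroxooxalatochromate(III)

The 1 potassium counter-ion carries a total charge of +1, so each complex ion is 1−.
Ligand charges: 1×2,2'-bipyridine (neutral), 1×oxalato (-2 each), 2×hydroxo (-1 each); total -4. So Cr + (-4) = 1−, giving Cr = +3.
Ligands are named alphabetically: bipyridine before hydroxo before oxalato.
The complex ion is anionic, so chromium takes the -ate form chromate(III).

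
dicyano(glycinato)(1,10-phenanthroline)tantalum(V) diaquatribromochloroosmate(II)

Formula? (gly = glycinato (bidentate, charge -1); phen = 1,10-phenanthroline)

Cation [Ta…]: ligand charges -3, Ta(V) ⇒ ion charge 2+.
Anion [Os…]: ligand charges -4, Os(II) ⇒ ion charge 2−.
One 2+ cation balances one 2− anion.

[Ta(CN)2(gly)(phen)][OsBr3Cl(H2O)2]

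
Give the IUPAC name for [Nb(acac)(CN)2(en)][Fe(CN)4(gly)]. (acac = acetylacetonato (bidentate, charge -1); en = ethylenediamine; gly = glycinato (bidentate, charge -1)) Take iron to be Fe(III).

(acetylacetonato)dicyano(ethylenediamine)niobium(V) tetracyano(glycinato)ferrate(III)

Both ions are complex: the cation is named first with the plain metal name, the anion second with the -ate form; each ion's ligands are alphabetised independently.
Fe is given as +3; the anion's ligand charges sum to -5, so the complex anion is 2−.
A 1:1 salt means the cation carries the equal and opposite charge, 2+.
Cation: ligand charges sum to -3; for the ion to be 2+, Nb = +5.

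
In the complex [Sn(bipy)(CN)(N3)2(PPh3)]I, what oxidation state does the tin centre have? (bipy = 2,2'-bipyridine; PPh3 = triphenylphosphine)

1 iodide outside the brackets (-1 each) → the complex ion is 1+.
Ligand charges: 1×bipy neutral; 1×PPh3 neutral; 2×N3 = -2; 1×CN = -1; sum -3.
Sn + (-3) = 1+ ⇒ Sn is +4.

+4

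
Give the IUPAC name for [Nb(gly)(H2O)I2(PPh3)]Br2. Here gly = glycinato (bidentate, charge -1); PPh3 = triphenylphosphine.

The 2 bromide counter-ions carry a total charge of -2, so each complex ion is 2+.
Ligand charges: 1×glycinato (-1 each), 1×triphenylphosphine (neutral), 1×aqua (neutral), 2×iodo (-1 each); total -3. So Nb + (-3) = 2+, giving Nb = +5.
Ligands are named alphabetically: aqua before glycinato before iodo before triphenylphosphine.

aqua(glycinato)diiodo(triphenylphosphine)niobium(V) bromide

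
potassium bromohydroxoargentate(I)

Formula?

K[AgBr(OH)]

Ligands: 1 hydroxo (OH, -1), 1 bromo (Br, -1). Ligand charge sum = -2.
With Ag in oxidation state +1, the complex ion is [Ag...]^1−.
Charge balance with potassium (+1) requires 1 complex ion per 1 potassium.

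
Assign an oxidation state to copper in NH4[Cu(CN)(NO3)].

1 ammonium outside the brackets (+1 each) → the complex ion is 1−.
Ligand charges: 1×NO3 = -1; 1×CN = -1; sum -2.
Cu + (-2) = 1− ⇒ Cu is +1.

+1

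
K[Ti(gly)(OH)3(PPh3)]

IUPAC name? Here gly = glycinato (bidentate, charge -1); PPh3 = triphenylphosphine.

potassium (glycinato)trihydroxo(triphenylphosphine)titanate(III)

The 1 potassium counter-ion carries a total charge of +1, so each complex ion is 1−.
Ligand charges: 1×glycinato (-1 each), 3×hydroxo (-1 each), 1×triphenylphosphine (neutral); total -4. So Ti + (-4) = 1−, giving Ti = +3.
Ligands are named alphabetically: glycinato before hydroxo before triphenylphosphine.
The complex ion is anionic, so titanium takes the -ate form titanate(III).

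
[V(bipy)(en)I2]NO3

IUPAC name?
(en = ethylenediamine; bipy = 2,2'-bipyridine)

(2,2'-bipyridine)(ethylenediamine)diiodovanadium(III) nitrate

The 1 nitrate counter-ion carries a total charge of -1, so each complex ion is 1+.
Ligand charges: 1×ethylenediamine (neutral), 2×iodo (-1 each), 1×2,2'-bipyridine (neutral); total -2. So V + (-2) = 1+, giving V = +3.
Ligands are named alphabetically: bipyridine before ethylenediamine before iodo.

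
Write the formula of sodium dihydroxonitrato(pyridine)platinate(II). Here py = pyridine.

Ligands: 1 nitrato (NO3, -1), 1 pyridine (py, neutral), 2 hydroxo (OH, -1). Ligand charge sum = -3.
With Pt in oxidation state +2, the complex ion is [Pt...]^1−.
Charge balance with sodium (+1) requires 1 complex ion per 1 sodium.

Na[Pt(NO3)(OH)2(py)]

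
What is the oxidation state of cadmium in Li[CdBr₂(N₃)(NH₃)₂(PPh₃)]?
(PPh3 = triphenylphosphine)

+2

1 lithium outside the brackets (+1 each) → the complex ion is 1−.
Ligand charges: 2×Br = -2; 1×PPh3 neutral; 1×N3 = -1; 2×NH3 neutral; sum -3.
Cd + (-3) = 1− ⇒ Cd is +2.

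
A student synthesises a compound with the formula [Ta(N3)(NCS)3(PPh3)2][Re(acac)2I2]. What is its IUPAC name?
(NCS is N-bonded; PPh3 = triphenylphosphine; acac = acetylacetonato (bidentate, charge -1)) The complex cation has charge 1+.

azidotriisothiocyanatobis(triphenylphosphine)tantalum(V) bis(acetylacetonato)diiodorhenate(III)

Both ions are complex: the cation is named first with the plain metal name, the anion second with the -ate form; each ion's ligands are alphabetised independently.
The complex cation is given as 1+; its ligand charges sum to -4, so Ta = +5.
A 1:1 salt means the anion carries the equal and opposite charge, 1−.
Anion: ligand charges sum to -4; for the ion to be 1−, Re = +3.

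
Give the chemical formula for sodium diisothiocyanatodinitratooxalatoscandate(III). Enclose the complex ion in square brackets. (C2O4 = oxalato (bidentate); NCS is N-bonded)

Na3[Sc(C2O4)(NCS)2(NO3)2]

Ligands: 2 nitrato (NO3, -1), 1 oxalato (C2O4, -2), 2 isothiocyanato (NCS, -1). Ligand charge sum = -6.
With Sc in oxidation state +3, the complex ion is [Sc...]^3−.
Charge balance with sodium (+1) requires 1 complex ion per 3 sodium.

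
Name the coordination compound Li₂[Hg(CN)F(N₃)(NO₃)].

The 2 lithium counter-ions carry a total charge of +2, so each complex ion is 2−.
Ligand charges: 1×fluoro (-1 each), 1×nitrato (-1 each), 1×cyano (-1 each), 1×azido (-1 each); total -4. So Hg + (-4) = 2−, giving Hg = +2.
Ligands are named alphabetically: azido before cyano before fluoro before nitrato.
The complex ion is anionic, so mercury takes the -ate form mercurate(II).

lithium azidocyanofluoronitratomercurate(II)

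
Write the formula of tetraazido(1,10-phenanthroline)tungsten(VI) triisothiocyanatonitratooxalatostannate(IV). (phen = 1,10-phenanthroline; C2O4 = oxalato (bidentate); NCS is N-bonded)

[W(N3)4(phen)][Sn(C2O4)(NCS)3(NO3)]

Cation [W…]: ligand charges -4, W(VI) ⇒ ion charge 2+.
Anion [Sn…]: ligand charges -6, Sn(IV) ⇒ ion charge 2−.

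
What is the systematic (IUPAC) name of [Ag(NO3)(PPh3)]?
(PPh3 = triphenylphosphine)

There is no counter-ion, so the complex is neutral overall.
Ligand charges: 1×nitrato (-1 each), 1×triphenylphosphine (neutral); total -1. So Ag + (-1) = 0, giving Ag = +1.
Ligands are named alphabetically: nitrato before triphenylphosphine.

nitrato(triphenylphosphine)silver(I)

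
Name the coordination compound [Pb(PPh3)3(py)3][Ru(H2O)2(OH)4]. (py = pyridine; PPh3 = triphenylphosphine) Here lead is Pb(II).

Both ions are complex: the cation is named first with the plain metal name, the anion second with the -ate form; each ion's ligands are alphabetised independently.
Pb is given as +2; the cation's ligand charges sum to 0, so the complex cation is 2+.
A 1:1 salt means the anion carries the equal and opposite charge, 2−.
Anion: ligand charges sum to -4; for the ion to be 2−, Ru = +2.

tris(pyridine)tris(triphenylphosphine)lead(II) diaquatetrahydroxoruthenate(II)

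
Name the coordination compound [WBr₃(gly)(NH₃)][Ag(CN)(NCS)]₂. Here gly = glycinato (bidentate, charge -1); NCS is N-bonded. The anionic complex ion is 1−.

The complex anion is given as 1−; its ligand charges sum to -2, so Ag = +1.
With 2 anions per cation, the cation must be 2×1 = 2+.
Cation: ligand charges sum to -4; for the ion to be 2+, W = +6.

amminetribromo(glycinato)tungsten(VI) cyanoisothiocyanatoargentate(I)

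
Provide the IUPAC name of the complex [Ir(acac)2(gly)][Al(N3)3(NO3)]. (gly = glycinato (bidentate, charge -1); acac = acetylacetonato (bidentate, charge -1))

Aluminium is always +3 in its complexes; the anion's ligand charges sum to -4, so the complex anion is 1−.
A 1:1 salt means the cation carries the equal and opposite charge, 1+.
Cation: ligand charges sum to -3; for the ion to be 1+, Ir = +4.

bis(acetylacetonato)(glycinato)iridium(IV) triazidonitratoaluminate(III)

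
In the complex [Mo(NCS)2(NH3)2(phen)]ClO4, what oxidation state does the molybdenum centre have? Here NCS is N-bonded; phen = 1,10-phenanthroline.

1 perchlorate outside the brackets (-1 each) → the complex ion is 1+.
Ligand charges: 2×NH3 neutral; 2×NCS = -2; 1×phen neutral; sum -2.
Mo + (-2) = 1+ ⇒ Mo is +3.

+3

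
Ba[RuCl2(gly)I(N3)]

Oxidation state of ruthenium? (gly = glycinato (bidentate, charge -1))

1 barium outside the brackets (+2 each) → the complex ion is 2−.
Ligand charges: 1×gly = -1; 1×N3 = -1; 2×Cl = -2; 1×I = -1; sum -5.
Ru + (-5) = 2− ⇒ Ru is +3.

+3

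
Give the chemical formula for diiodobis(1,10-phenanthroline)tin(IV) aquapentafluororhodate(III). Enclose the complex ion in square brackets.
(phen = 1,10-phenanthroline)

[SnI2(phen)2][RhF5(H2O)]

Cation [Sn…]: ligand charges -2, Sn(IV) ⇒ ion charge 2+.
Anion [Rh…]: ligand charges -5, Rh(III) ⇒ ion charge 2−.
One 2+ cation balances one 2− anion.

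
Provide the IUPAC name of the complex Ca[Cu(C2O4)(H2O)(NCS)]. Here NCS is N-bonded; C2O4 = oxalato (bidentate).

calcium aquaisothiocyanatooxalatocuprate(I)

The 1 calcium counter-ion carries a total charge of +2, so each complex ion is 2−.
Ligand charges: 1×isothiocyanato (-1 each), 1×aqua (neutral), 1×oxalato (-2 each); total -3. So Cu + (-3) = 2−, giving Cu = +1.
The complex ion is anionic, so copper takes the -ate form cuprate(I).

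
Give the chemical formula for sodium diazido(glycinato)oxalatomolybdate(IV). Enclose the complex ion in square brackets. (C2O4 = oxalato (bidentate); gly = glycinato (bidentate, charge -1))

Ligands: 1 oxalato (C2O4, -2), 2 azido (N3, -1), 1 glycinato (gly, -1). Ligand charge sum = -5.
With Mo in oxidation state +4, the complex ion is [Mo...]^1−.
Charge balance with sodium (+1) requires 1 complex ion per 1 sodium.

Na[Mo(C2O4)(gly)(N3)2]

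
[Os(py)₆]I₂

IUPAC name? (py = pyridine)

The 2 iodide counter-ions carry a total charge of -2, so each complex ion is 2+.
Ligand charges: 6×pyridine (neutral); total 0. So Os + (0) = 2+, giving Os = +2.

hexakis(pyridine)osmium(II) iodide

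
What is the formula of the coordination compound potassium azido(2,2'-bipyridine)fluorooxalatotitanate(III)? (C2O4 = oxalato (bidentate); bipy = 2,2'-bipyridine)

K[Ti(bipy)(C2O4)F(N3)]

Ligands: 1 oxalato (C2O4, -2), 1 fluoro (F, -1), 1 2,2'-bipyridine (bipy, neutral), 1 azido (N3, -1). Ligand charge sum = -4.
With Ti in oxidation state +3, the complex ion is [Ti...]^1−.
Charge balance with potassium (+1) requires 1 complex ion per 1 potassium.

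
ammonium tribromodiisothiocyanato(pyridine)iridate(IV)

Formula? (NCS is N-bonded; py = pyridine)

Ligands: 2 isothiocyanato (NCS, -1), 3 bromo (Br, -1), 1 pyridine (py, neutral). Ligand charge sum = -5.
Charge balance with ammonium (+1) requires 1 complex ion per 1 ammonium.

NH4[IrBr3(NCS)2(py)]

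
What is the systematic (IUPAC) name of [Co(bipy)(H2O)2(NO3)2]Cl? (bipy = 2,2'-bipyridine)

diaqua(2,2'-bipyridine)dinitratocobalt(III) chloride

The 1 chloride counter-ion carries a total charge of -1, so each complex ion is 1+.
Ligand charges: 2×nitrato (-1 each), 2×aqua (neutral), 1×2,2'-bipyridine (neutral); total -2. So Co + (-2) = 1+, giving Co = +3.
Ligands are named alphabetically: aqua before bipyridine before nitrato.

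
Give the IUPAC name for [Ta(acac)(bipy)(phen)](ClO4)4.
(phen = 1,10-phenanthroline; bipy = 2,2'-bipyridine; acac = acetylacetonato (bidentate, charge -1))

(acetylacetonato)(2,2'-bipyridine)(1,10-phenanthroline)tantalum(V) perchlorate

The 4 perchlorate counter-ions carry a total charge of -4, so each complex ion is 4+.
Ligand charges: 1×1,10-phenanthroline (neutral), 1×2,2'-bipyridine (neutral), 1×acetylacetonato (-1 each); total -1. So Ta + (-1) = 4+, giving Ta = +5.
Ligands are named alphabetically: acetylacetonato before bipyridine before phenanthroline.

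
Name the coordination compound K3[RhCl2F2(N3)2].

The 3 potassium counter-ions carry a total charge of +3, so each complex ion is 3−.
Ligand charges: 2×azido (-1 each), 2×fluoro (-1 each), 2×chloro (-1 each); total -6. So Rh + (-6) = 3−, giving Rh = +3.
Ligands are named alphabetically: azido before chloro before fluoro.
The complex ion is anionic, so rhodium takes the -ate form rhodate(III).

potassium diazidodichlorodifluororhodate(III)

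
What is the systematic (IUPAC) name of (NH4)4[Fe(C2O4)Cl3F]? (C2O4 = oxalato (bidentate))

The 4 ammonium counter-ions carry a total charge of +4, so each complex ion is 4−.
Ligand charges: 1×fluoro (-1 each), 3×chloro (-1 each), 1×oxalato (-2 each); total -6. So Fe + (-6) = 4−, giving Fe = +2.
The complex ion is anionic, so iron takes the -ate form ferrate(II).

ammonium trichlorofluorooxalatoferrate(II)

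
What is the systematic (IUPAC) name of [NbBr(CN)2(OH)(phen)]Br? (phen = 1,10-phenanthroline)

The 1 bromide counter-ion carries a total charge of -1, so each complex ion is 1+.
Ligand charges: 2×cyano (-1 each), 1×hydroxo (-1 each), 1×bromo (-1 each), 1×1,10-phenanthroline (neutral); total -4. So Nb + (-4) = 1+, giving Nb = +5.
Ligands are named alphabetically: bromo before cyano before hydroxo before phenanthroline.

bromodicyanohydroxo(1,10-phenanthroline)niobium(V) bromide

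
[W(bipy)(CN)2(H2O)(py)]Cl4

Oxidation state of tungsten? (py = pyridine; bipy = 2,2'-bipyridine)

4 chloride outside the brackets (-1 each) → the complex ion is 4+.
Ligand charges: 1×py neutral; 1×H2O neutral; 1×bipy neutral; 2×CN = -2; sum -2.
W + (-2) = 4+ ⇒ W is +6.

+6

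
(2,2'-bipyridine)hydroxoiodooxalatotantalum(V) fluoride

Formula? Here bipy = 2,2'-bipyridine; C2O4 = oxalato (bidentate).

Ligands: 1 iodo (I, -1), 1 hydroxo (OH, -1), 1 2,2'-bipyridine (bipy, neutral), 1 oxalato (C2O4, -2). Ligand charge sum = -4.
With Ta in oxidation state +5, the complex ion is [Ta...]^1+.
Charge balance with fluoride (-1) requires 1 complex ion per 1 fluoride.

[Ta(bipy)(C2O4)I(OH)]F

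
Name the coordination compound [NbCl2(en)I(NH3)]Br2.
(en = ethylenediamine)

amminedichloro(ethylenediamine)iodoniobium(V) bromide

The 2 bromide counter-ions carry a total charge of -2, so each complex ion is 2+.
Ligand charges: 1×ammine (neutral), 1×iodo (-1 each), 1×ethylenediamine (neutral), 2×chloro (-1 each); total -3. So Nb + (-3) = 2+, giving Nb = +5.
Ligands are named alphabetically: ammine before chloro before ethylenediamine before iodo.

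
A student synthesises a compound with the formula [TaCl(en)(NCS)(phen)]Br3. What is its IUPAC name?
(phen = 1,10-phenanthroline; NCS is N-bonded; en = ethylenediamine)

The 3 bromide counter-ions carry a total charge of -3, so each complex ion is 3+.
Ligand charges: 1×1,10-phenanthroline (neutral), 1×isothiocyanato (-1 each), 1×chloro (-1 each), 1×ethylenediamine (neutral); total -2. So Ta + (-2) = 3+, giving Ta = +5.
Ligands are named alphabetically: chloro before ethylenediamine before isothiocyanato before phenanthroline.

chloro(ethylenediamine)isothiocyanato(1,10-phenanthroline)tantalum(V) bromide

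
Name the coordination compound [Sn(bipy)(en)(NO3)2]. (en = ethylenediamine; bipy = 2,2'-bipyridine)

There is no counter-ion, so the complex is neutral overall.
Ligand charges: 1×ethylenediamine (neutral), 1×2,2'-bipyridine (neutral), 2×nitrato (-1 each); total -2. So Sn + (-2) = 0, giving Sn = +2.
Ligands are named alphabetically: bipyridine before ethylenediamine before nitrato.

(2,2'-bipyridine)(ethylenediamine)dinitratotin(II)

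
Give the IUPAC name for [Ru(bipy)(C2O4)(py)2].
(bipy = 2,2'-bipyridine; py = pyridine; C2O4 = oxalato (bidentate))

There is no counter-ion, so the complex is neutral overall.
Ligand charges: 1×2,2'-bipyridine (neutral), 2×pyridine (neutral), 1×oxalato (-2 each); total -2. So Ru + (-2) = 0, giving Ru = +2.
Ligands are named alphabetically: bipyridine before oxalato before pyridine.

(2,2'-bipyridine)oxalatobis(pyridine)ruthenium(II)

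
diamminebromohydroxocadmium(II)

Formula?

[CdBr(NH3)2(OH)]

Ligands: 1 hydroxo (OH, -1), 2 ammine (NH3, neutral), 1 bromo (Br, -1). Ligand charge sum = -2.
With Cd in oxidation state +2, the complex ion is [Cd...].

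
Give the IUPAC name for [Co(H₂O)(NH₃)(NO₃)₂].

ammineaquadinitratocobalt(II)

There is no counter-ion, so the complex is neutral overall.
Ligand charges: 1×ammine (neutral), 1×aqua (neutral), 2×nitrato (-1 each); total -2. So Co + (-2) = 0, giving Co = +2.
Ligands are named alphabetically: ammine before aqua before nitrato.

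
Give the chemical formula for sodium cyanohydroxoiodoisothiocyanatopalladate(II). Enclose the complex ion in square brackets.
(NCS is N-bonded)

Ligands: 1 cyano (CN, -1), 1 isothiocyanato (NCS, -1), 1 hydroxo (OH, -1), 1 iodo (I, -1). Ligand charge sum = -4.
Charge balance with sodium (+1) requires 1 complex ion per 2 sodium.

Na2[Pd(CN)I(NCS)(OH)]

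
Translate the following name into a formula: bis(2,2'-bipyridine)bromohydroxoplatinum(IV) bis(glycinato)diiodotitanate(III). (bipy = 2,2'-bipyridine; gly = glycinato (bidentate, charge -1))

Cation [Pt…]: ligand charges -2, Pt(IV) ⇒ ion charge 2+.
Anion [Ti…]: ligand charges -4, Ti(III) ⇒ ion charge 1−.
One 2+ cation requires 2 of the 1− anion.

[Pt(bipy)2Br(OH)][Ti(gly)2I2]2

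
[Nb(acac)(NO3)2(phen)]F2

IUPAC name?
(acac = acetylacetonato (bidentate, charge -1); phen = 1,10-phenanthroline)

(acetylacetonato)dinitrato(1,10-phenanthroline)niobium(V) fluoride

The 2 fluoride counter-ions carry a total charge of -2, so each complex ion is 2+.
Ligand charges: 1×acetylacetonato (-1 each), 1×1,10-phenanthroline (neutral), 2×nitrato (-1 each); total -3. So Nb + (-3) = 2+, giving Nb = +5.
Ligands are named alphabetically: acetylacetonato before nitrato before phenanthroline.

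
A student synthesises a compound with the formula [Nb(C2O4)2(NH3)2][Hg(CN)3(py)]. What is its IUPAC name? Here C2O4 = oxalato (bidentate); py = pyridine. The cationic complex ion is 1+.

The complex cation is given as 1+; its ligand charges sum to -4, so Nb = +5.
A 1:1 salt means the anion carries the equal and opposite charge, 1−.
Anion: ligand charges sum to -3; for the ion to be 1−, Hg = +2.

diamminedioxalatoniobium(V) tricyano(pyridine)mercurate(II)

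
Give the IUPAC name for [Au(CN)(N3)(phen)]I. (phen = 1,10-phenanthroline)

The 1 iodide counter-ion carries a total charge of -1, so each complex ion is 1+.
Ligand charges: 1×cyano (-1 each), 1×1,10-phenanthroline (neutral), 1×azido (-1 each); total -2. So Au + (-2) = 1+, giving Au = +3.
Ligands are named alphabetically: azido before cyano before phenanthroline.

azidocyano(1,10-phenanthroline)gold(III) iodide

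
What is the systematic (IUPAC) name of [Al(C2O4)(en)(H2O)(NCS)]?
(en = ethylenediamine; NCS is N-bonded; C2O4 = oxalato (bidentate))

There is no counter-ion, so the complex is neutral overall.
Ligand charges: 1×aqua (neutral), 1×ethylenediamine (neutral), 1×isothiocyanato (-1 each), 1×oxalato (-2 each); total -3. So Al + (-3) = 0, giving Al = +3.
Ligands are named alphabetically: aqua before ethylenediamine before isothiocyanato before oxalato.

aqua(ethylenediamine)isothiocyanatooxalatoaluminium(III)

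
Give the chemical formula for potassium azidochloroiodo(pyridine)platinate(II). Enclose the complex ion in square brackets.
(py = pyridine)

Ligands: 1 iodo (I, -1), 1 azido (N3, -1), 1 chloro (Cl, -1), 1 pyridine (py, neutral). Ligand charge sum = -3.
With Pt in oxidation state +2, the complex ion is [Pt...]^1−.
Charge balance with potassium (+1) requires 1 complex ion per 1 potassium.

K[PtClI(N3)(py)]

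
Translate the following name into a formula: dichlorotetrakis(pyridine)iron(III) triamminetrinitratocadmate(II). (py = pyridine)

[FeCl2(py)4][Cd(NH3)3(NO3)3]

Cation [Fe…]: ligand charges -2, Fe(III) ⇒ ion charge 1+.
Anion [Cd…]: ligand charges -3, Cd(II) ⇒ ion charge 1−.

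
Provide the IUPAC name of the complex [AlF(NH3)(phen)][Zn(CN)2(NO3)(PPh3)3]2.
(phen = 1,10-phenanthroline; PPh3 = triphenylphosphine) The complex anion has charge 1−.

amminefluoro(1,10-phenanthroline)aluminium(III) dicyanonitratotris(triphenylphosphine)zincate(II)

The complex anion is given as 1−; its ligand charges sum to -3, so Zn = +2.
With 2 anions per cation, the cation must be 2×1 = 2+.
Cation: ligand charges sum to -1; for the ion to be 2+, Al = +3.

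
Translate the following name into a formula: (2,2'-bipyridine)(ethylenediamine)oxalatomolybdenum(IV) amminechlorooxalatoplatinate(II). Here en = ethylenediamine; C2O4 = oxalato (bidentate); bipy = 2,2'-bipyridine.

[Mo(bipy)(C2O4)(en)][Pt(C2O4)Cl(NH3)]2

Cation [Mo…]: ligand charges -2, Mo(IV) ⇒ ion charge 2+.
Anion [Pt…]: ligand charges -3, Pt(II) ⇒ ion charge 1−.
One 2+ cation requires 2 of the 1− anion.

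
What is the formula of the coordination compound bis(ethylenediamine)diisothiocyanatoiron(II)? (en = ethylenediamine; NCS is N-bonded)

[Fe(en)2(NCS)2]

Ligands: 2 ethylenediamine (en, neutral), 2 isothiocyanato (NCS, -1). Ligand charge sum = -2.
With Fe in oxidation state +2, the complex ion is [Fe...].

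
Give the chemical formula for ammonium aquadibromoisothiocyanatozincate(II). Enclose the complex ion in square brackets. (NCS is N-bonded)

Ligands: 1 aqua (H2O, neutral), 1 isothiocyanato (NCS, -1), 2 bromo (Br, -1). Ligand charge sum = -3.
Charge balance with ammonium (+1) requires 1 complex ion per 1 ammonium.

NH4[ZnBr2(H2O)(NCS)]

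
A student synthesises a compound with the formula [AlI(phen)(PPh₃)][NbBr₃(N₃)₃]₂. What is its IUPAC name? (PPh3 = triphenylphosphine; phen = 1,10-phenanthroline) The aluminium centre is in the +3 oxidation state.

Both ions are complex: the cation is named first with the plain metal name, the anion second with the -ate form; each ion's ligands are alphabetised independently.
Al is given as +3; the cation's ligand charges sum to -1, so the complex cation is 2+.
With 2 anions per cation, each anion must be 2/2 = 1−.
Anion: ligand charges sum to -6; for the ion to be 1−, Nb = +5.

iodo(1,10-phenanthroline)(triphenylphosphine)aluminium(III) triazidotribromoniobate(V)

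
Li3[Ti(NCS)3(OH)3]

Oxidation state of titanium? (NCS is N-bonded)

+3

3 lithium outside the brackets (+1 each) → the complex ion is 3−.
Ligand charges: 3×OH = -3; 3×NCS = -3; sum -6.
Ti + (-6) = 3− ⇒ Ti is +3.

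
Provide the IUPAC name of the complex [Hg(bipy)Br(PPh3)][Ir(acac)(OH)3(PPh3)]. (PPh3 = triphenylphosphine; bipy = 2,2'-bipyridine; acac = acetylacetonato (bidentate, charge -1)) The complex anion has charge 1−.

(2,2'-bipyridine)bromo(triphenylphosphine)mercury(II) (acetylacetonato)trihydroxo(triphenylphosphine)iridate(III)

Both ions are complex: the cation is named first with the plain metal name, the anion second with the -ate form; each ion's ligands are alphabetised independently.
The complex anion is given as 1−; its ligand charges sum to -4, so Ir = +3.
A 1:1 salt means the cation carries the equal and opposite charge, 1+.
Cation: ligand charges sum to -1; for the ion to be 1+, Hg = +2.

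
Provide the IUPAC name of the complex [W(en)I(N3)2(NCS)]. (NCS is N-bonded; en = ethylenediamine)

diazido(ethylenediamine)iodoisothiocyanatotungsten(IV)

There is no counter-ion, so the complex is neutral overall.
Ligand charges: 2×azido (-1 each), 1×isothiocyanato (-1 each), 1×iodo (-1 each), 1×ethylenediamine (neutral); total -4. So W + (-4) = 0, giving W = +4.
Ligands are named alphabetically: azido before ethylenediamine before iodo before isothiocyanato.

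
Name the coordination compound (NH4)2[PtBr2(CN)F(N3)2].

ammonium diazidodibromocyanofluoroplatinate(IV)

The 2 ammonium counter-ions carry a total charge of +2, so each complex ion is 2−.
Ligand charges: 2×azido (-1 each), 1×fluoro (-1 each), 1×cyano (-1 each), 2×bromo (-1 each); total -6. So Pt + (-6) = 2−, giving Pt = +4.
Ligands are named alphabetically: azido before bromo before cyano before fluoro.
The complex ion is anionic, so platinum takes the -ate form platinate(IV).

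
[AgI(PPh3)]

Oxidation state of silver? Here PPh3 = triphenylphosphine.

+1

No counter-ion: the bracketed complex is neutral.
Ligand charges: 1×PPh3 neutral; 1×I = -1; sum -1.
Ag + (-1) = 0 ⇒ Ag is +1.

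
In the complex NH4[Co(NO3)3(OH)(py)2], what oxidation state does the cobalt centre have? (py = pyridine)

+3

1 ammonium outside the brackets (+1 each) → the complex ion is 1−.
Ligand charges: 2×py neutral; 1×OH = -1; 3×NO3 = -3; sum -4.
Co + (-4) = 1− ⇒ Co is +3.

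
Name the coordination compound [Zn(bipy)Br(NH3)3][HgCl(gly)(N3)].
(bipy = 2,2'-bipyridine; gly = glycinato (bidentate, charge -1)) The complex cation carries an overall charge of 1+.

triammine(2,2'-bipyridine)bromozinc(II) azidochloro(glycinato)mercurate(II)

Both ions are complex: the cation is named first with the plain metal name, the anion second with the -ate form; each ion's ligands are alphabetised independently.
The complex cation is given as 1+; its ligand charges sum to -1, so Zn = +2.
A 1:1 salt means the anion carries the equal and opposite charge, 1−.
Anion: ligand charges sum to -3; for the ion to be 1−, Hg = +2.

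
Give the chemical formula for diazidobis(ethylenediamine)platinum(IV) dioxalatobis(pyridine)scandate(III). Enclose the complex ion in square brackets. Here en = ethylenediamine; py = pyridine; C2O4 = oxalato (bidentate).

[Pt(en)2(N3)2][Sc(C2O4)2(py)2]2

Cation [Pt…]: ligand charges -2, Pt(IV) ⇒ ion charge 2+.
Anion [Sc…]: ligand charges -4, Sc(III) ⇒ ion charge 1−.
One 2+ cation requires 2 of the 1− anion.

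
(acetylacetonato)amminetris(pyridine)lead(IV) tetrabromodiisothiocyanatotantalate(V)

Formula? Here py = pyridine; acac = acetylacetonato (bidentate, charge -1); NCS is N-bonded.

Cation [Pb…]: ligand charges -1, Pb(IV) ⇒ ion charge 3+.
Anion [Ta…]: ligand charges -6, Ta(V) ⇒ ion charge 1−.

[Pb(acac)(NH3)(py)3][TaBr4(NCS)2]3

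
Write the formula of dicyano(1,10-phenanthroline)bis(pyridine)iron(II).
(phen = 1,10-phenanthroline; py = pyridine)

Ligands: 1 1,10-phenanthroline (phen, neutral), 2 pyridine (py, neutral), 2 cyano (CN, -1). Ligand charge sum = -2.
With Fe in oxidation state +2, the complex ion is [Fe...].

[Fe(CN)2(phen)(py)2]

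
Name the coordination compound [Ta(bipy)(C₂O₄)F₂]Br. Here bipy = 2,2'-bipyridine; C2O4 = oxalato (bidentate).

The 1 bromide counter-ion carries a total charge of -1, so each complex ion is 1+.
Ligand charges: 2×fluoro (-1 each), 1×2,2'-bipyridine (neutral), 1×oxalato (-2 each); total -4. So Ta + (-4) = 1+, giving Ta = +5.
Ligands are named alphabetically: bipyridine before fluoro before oxalato.

(2,2'-bipyridine)difluorooxalatotantalum(V) bromide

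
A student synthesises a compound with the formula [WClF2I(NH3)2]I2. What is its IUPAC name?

diamminechlorodifluoroiodotungsten(VI) iodide

The 2 iodide counter-ions carry a total charge of -2, so each complex ion is 2+.
Ligand charges: 1×chloro (-1 each), 2×fluoro (-1 each), 1×iodo (-1 each), 2×ammine (neutral); total -4. So W + (-4) = 2+, giving W = +6.
Ligands are named alphabetically: ammine before chloro before fluoro before iodo.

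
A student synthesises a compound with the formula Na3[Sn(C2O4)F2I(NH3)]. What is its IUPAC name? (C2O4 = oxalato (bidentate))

The 3 sodium counter-ions carry a total charge of +3, so each complex ion is 3−.
Ligand charges: 1×ammine (neutral), 1×iodo (-1 each), 1×oxalato (-2 each), 2×fluoro (-1 each); total -5. So Sn + (-5) = 3−, giving Sn = +2.
Ligands are named alphabetically: ammine before fluoro before iodo before oxalato.
The complex ion is anionic, so tin takes the -ate form stannate(II).

sodium amminedifluoroiodooxalatostannate(II)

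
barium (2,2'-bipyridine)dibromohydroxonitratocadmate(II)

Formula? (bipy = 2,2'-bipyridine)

Ba[Cd(bipy)Br2(NO3)(OH)]

Ligands: 1 hydroxo (OH, -1), 1 2,2'-bipyridine (bipy, neutral), 2 bromo (Br, -1), 1 nitrato (NO3, -1). Ligand charge sum = -4.
With Cd in oxidation state +2, the complex ion is [Cd...]^2−.
Charge balance with barium (+2) requires 1 complex ion per 1 barium.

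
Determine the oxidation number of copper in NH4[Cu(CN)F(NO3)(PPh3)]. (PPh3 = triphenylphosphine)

+2

1 ammonium outside the brackets (+1 each) → the complex ion is 1−.
Ligand charges: 1×PPh3 neutral; 1×F = -1; 1×CN = -1; 1×NO3 = -1; sum -3.
Cu + (-3) = 1− ⇒ Cu is +2.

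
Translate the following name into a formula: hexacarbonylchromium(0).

[Cr(CO)6]

Ligands: 6 carbonyl (CO, neutral). Ligand charge sum = 0.
With Cr in oxidation state 0, the complex ion is [Cr...].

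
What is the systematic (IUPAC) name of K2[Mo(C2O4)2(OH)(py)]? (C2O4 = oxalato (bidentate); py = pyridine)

The 2 potassium counter-ions carry a total charge of +2, so each complex ion is 2−.
Ligand charges: 2×oxalato (-2 each), 1×hydroxo (-1 each), 1×pyridine (neutral); total -5. So Mo + (-5) = 2−, giving Mo = +3.
Ligands are named alphabetically: hydroxo before oxalato before pyridine.
The complex ion is anionic, so molybdenum takes the -ate form molybdate(III).

potassium hydroxodioxalato(pyridine)molybdate(III)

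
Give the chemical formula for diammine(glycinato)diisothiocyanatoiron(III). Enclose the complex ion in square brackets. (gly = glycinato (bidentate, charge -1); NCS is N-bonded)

Ligands: 1 glycinato (gly, -1), 2 ammine (NH3, neutral), 2 isothiocyanato (NCS, -1). Ligand charge sum = -3.
With Fe in oxidation state +3, the complex ion is [Fe...].

[Fe(gly)(NCS)2(NH3)2]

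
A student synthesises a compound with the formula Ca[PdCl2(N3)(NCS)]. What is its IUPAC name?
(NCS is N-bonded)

calcium azidodichloroisothiocyanatopalladate(II)

The 1 calcium counter-ion carries a total charge of +2, so each complex ion is 2−.
Ligand charges: 2×chloro (-1 each), 1×azido (-1 each), 1×isothiocyanato (-1 each); total -4. So Pd + (-4) = 2−, giving Pd = +2.
The complex ion is anionic, so palladium takes the -ate form palladate(II).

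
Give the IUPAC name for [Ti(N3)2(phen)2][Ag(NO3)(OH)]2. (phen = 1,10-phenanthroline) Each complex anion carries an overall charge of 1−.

Both ions are complex: the cation is named first with the plain metal name, the anion second with the -ate form; each ion's ligands are alphabetised independently.
The complex anion is given as 1−; its ligand charges sum to -2, so Ag = +1.
With 2 anions per cation, the cation must be 2×1 = 2+.
Cation: ligand charges sum to -2; for the ion to be 2+, Ti = +4.

diazidobis(1,10-phenanthroline)titanium(IV) hydroxonitratoargentate(I)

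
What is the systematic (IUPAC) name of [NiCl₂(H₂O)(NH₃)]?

ammineaquadichloronickel(II)

There is no counter-ion, so the complex is neutral overall.
Ligand charges: 1×ammine (neutral), 2×chloro (-1 each), 1×aqua (neutral); total -2. So Ni + (-2) = 0, giving Ni = +2.
Ligands are named alphabetically: ammine before aqua before chloro.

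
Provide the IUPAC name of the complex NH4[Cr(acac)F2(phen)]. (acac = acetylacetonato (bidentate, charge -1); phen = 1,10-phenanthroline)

The 1 ammonium counter-ion carries a total charge of +1, so each complex ion is 1−.
Ligand charges: 1×acetylacetonato (-1 each), 2×fluoro (-1 each), 1×1,10-phenanthroline (neutral); total -3. So Cr + (-3) = 1−, giving Cr = +2.
The complex ion is anionic, so chromium takes the -ate form chromate(II).

ammonium (acetylacetonato)difluoro(1,10-phenanthroline)chromate(II)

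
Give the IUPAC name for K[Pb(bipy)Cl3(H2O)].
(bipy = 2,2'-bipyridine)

The 1 potassium counter-ion carries a total charge of +1, so each complex ion is 1−.
Ligand charges: 1×aqua (neutral), 1×2,2'-bipyridine (neutral), 3×chloro (-1 each); total -3. So Pb + (-3) = 1−, giving Pb = +2.
The complex ion is anionic, so lead takes the -ate form plumbate(II).

potassium aqua(2,2'-bipyridine)trichloroplumbate(II)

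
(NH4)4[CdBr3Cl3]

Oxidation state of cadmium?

+2

4 ammonium outside the brackets (+1 each) → the complex ion is 4−.
Ligand charges: 3×Cl = -3; 3×Br = -3; sum -6.
Cd + (-6) = 4− ⇒ Cd is +2.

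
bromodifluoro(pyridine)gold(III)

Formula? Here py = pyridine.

Ligands: 1 bromo (Br, -1), 1 pyridine (py, neutral), 2 fluoro (F, -1). Ligand charge sum = -3.
With Au in oxidation state +3, the complex ion is [Au...].

[AuBrF2(py)]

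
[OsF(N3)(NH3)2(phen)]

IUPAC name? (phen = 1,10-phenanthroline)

There is no counter-ion, so the complex is neutral overall.
Ligand charges: 2×ammine (neutral), 1×fluoro (-1 each), 1×azido (-1 each), 1×1,10-phenanthroline (neutral); total -2. So Os + (-2) = 0, giving Os = +2.
Ligands are named alphabetically: ammine before azido before fluoro before phenanthroline.

diammineazidofluoro(1,10-phenanthroline)osmium(II)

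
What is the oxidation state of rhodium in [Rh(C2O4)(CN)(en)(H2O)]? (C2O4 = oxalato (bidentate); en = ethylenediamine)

No counter-ion: the bracketed complex is neutral.
Ligand charges: 1×C2O4 = -2; 1×CN = -1; 1×en neutral; 1×H2O neutral; sum -3.
Rh + (-3) = 0 ⇒ Rh is +3.

+3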